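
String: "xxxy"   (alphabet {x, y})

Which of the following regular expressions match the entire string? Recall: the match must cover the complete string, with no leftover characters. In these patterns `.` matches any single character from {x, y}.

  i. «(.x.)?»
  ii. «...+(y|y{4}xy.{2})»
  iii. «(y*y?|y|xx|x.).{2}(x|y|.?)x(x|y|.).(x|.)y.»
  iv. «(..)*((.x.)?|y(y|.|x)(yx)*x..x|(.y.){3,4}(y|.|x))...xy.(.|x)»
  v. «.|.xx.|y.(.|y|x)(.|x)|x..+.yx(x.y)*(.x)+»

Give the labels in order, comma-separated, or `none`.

i → no match
ii → match
iii → no match
iv → no match
v → match

ii, v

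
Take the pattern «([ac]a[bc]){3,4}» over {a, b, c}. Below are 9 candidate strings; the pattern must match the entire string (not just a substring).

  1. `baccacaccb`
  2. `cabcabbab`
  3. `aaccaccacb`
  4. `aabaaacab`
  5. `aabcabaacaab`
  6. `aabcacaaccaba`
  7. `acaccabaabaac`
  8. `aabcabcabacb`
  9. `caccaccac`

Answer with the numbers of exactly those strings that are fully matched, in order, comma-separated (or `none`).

5, 9

1 → no match
2 → no match
3 → no match
4 → no match
5 → match
6 → no match
7 → no match
8 → no match
9 → match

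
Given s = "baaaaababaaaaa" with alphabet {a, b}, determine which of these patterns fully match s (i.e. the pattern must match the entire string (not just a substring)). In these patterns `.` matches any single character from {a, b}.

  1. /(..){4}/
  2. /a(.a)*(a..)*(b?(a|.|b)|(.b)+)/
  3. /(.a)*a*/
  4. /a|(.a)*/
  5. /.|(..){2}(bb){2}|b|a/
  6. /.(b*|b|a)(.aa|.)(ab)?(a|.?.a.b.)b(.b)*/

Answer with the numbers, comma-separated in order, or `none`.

3, 4

1 → no match
2 → no match — must start with "a"
3 → match
4 → match
5 → no match
6 → no match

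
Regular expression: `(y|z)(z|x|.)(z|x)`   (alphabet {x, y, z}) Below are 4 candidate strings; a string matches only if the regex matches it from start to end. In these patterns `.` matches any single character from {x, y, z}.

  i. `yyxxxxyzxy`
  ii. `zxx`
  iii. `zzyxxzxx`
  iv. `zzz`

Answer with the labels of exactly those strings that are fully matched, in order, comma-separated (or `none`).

i → no match
ii → match
iii → no match
iv → match

ii, iv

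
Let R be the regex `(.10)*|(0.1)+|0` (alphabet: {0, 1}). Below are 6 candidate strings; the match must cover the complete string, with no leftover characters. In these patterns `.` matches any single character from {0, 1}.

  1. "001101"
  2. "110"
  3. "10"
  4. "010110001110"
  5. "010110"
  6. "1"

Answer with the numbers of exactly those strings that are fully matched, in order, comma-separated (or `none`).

2, 5

1 → no match
2 → match
3 → no match
4 → no match
5 → match
6 → no match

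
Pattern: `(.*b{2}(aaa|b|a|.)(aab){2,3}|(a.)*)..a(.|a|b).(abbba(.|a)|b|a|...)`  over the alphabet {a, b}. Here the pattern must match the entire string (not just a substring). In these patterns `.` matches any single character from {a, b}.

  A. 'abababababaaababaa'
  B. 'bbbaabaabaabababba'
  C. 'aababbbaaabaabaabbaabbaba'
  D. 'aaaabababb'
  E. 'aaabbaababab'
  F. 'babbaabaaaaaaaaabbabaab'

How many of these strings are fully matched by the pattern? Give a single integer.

4

A → match
B → match
C → match
D. 'aaaabababb' → no match
E. 'aaabbaababab' → match
F → no match
Total matched: 4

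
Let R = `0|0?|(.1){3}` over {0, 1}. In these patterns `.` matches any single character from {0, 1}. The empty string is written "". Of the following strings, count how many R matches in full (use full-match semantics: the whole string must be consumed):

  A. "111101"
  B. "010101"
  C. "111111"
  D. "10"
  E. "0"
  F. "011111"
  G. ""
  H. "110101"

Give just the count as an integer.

A → match
B → match
C → match
D → no match
E → match
F → match
G → match
H → match
Total matched: 7

7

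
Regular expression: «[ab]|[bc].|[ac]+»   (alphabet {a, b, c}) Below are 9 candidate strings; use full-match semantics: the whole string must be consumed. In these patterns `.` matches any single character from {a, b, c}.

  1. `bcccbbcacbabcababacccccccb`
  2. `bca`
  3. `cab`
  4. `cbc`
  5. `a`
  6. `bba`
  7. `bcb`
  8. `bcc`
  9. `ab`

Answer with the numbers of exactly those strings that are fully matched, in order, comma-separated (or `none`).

1 → no match
2 → no match
3 → no match
4 → no match
5 → match
6 → no match
7 → no match
8 → no match
9 → no match

5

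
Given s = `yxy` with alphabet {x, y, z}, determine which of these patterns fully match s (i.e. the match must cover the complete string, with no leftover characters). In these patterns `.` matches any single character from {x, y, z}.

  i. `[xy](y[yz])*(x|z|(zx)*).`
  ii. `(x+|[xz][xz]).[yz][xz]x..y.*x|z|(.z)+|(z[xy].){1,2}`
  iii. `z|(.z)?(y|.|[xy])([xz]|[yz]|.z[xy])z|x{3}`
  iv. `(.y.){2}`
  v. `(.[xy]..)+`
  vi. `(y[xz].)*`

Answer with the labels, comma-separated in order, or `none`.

i → match
ii → no match
iii → no match
iv → no match
v → no match
vi → match

i, vi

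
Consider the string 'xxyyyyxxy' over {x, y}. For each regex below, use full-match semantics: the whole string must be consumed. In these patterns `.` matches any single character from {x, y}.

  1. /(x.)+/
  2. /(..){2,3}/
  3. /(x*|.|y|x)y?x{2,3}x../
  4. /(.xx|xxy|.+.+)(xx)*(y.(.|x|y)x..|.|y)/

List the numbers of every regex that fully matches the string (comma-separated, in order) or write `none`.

1 → no match
2 → no match
3 → no match
4 → match

4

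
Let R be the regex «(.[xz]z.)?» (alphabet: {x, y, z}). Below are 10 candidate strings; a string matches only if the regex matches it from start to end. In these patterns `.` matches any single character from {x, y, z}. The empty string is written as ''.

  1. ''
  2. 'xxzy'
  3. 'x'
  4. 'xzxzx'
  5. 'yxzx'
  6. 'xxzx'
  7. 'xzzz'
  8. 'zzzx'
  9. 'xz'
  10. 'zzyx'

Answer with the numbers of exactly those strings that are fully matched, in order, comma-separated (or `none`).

1 → match
2 → match
3 → no match
4 → no match
5 → match
6 → match
7 → match
8 → match
9 → no match
10 → no match

1, 2, 5, 6, 7, 8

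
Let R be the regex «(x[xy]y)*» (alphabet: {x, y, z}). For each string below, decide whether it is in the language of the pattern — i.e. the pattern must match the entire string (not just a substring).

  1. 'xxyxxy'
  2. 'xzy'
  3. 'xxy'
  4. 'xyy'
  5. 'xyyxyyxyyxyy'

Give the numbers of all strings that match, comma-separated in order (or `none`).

1, 3, 4, 5

1 → match
2 → no match
3 → match
4 → match
5 → match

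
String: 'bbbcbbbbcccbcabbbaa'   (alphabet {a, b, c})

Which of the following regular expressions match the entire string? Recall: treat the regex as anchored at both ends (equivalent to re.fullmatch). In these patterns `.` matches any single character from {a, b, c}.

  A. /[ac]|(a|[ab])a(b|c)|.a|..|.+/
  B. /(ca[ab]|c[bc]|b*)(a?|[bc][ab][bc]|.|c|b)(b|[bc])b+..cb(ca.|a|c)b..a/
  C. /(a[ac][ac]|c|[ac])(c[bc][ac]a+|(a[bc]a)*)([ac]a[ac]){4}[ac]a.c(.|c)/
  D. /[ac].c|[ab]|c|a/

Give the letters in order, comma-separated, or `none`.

A → match
B → match
C → no match
D → no match

A, B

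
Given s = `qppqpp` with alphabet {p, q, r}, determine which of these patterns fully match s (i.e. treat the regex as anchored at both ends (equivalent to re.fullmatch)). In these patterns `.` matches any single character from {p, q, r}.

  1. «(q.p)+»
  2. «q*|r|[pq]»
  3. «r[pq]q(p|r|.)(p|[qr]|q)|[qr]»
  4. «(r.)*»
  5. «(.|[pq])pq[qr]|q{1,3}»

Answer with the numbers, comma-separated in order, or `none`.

1 → match
2 → no match
3 → no match
4 → no match
5 → no match

1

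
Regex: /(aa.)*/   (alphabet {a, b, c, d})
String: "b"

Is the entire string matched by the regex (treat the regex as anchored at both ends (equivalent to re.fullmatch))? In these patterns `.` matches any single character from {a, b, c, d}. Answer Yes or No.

No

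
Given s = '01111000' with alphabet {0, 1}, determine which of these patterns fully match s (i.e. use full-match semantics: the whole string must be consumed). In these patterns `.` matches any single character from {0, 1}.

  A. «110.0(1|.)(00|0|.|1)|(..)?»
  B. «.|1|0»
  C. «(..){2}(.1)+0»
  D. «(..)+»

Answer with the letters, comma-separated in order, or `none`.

D

A → no match
B → no match
C → no match — must end with '10'
D → match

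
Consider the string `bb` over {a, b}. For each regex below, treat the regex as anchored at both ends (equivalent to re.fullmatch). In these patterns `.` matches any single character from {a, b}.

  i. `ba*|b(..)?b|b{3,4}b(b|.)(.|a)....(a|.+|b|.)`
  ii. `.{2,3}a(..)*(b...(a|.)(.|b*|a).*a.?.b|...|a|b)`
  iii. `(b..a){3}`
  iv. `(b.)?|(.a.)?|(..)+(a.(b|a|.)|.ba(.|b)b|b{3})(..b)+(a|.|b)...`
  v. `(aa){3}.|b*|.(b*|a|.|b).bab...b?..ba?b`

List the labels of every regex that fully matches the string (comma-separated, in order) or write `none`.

i, iv, v

i → match
ii → no match
iii → no match — must end with `a`
iv → match
v → match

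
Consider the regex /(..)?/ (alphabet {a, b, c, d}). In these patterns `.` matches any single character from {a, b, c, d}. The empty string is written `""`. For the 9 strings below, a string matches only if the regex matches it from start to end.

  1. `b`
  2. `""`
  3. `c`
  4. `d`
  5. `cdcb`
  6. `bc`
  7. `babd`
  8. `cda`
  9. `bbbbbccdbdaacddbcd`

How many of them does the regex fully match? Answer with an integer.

1 → no match
2 → match
3 → no match
4 → no match
5 → no match
6 → match
7 → no match
8 → no match
9 → no match
Total matched: 2

2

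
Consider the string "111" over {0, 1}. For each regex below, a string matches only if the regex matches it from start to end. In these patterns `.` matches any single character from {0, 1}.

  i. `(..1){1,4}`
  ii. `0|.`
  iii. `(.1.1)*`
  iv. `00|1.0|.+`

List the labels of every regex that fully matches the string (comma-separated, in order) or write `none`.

i, iv

i → match
ii → no match
iii → no match
iv → match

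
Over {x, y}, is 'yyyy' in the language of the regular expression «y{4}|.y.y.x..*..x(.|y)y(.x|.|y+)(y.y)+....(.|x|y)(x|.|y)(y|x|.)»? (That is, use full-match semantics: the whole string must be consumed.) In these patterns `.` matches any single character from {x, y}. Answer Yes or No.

Yes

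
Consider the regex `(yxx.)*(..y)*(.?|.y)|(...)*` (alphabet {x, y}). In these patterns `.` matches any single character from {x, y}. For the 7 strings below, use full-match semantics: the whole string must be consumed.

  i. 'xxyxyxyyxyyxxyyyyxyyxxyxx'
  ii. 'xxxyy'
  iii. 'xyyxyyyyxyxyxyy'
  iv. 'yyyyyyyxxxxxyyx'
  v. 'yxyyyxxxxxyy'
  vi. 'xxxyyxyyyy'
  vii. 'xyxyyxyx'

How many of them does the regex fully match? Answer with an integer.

i → no match
ii → no match
iii → match
iv → match
v → match
vi → no match
vii → no match
Total matched: 3

3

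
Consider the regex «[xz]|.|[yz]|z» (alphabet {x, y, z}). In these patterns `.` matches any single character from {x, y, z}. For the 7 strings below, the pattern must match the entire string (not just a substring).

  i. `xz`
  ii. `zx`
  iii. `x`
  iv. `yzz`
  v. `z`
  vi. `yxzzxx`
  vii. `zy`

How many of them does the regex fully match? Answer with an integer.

i → no match
ii → no match
iii → match
iv → no match
v → match
vi → no match
vii → no match
Total matched: 2

2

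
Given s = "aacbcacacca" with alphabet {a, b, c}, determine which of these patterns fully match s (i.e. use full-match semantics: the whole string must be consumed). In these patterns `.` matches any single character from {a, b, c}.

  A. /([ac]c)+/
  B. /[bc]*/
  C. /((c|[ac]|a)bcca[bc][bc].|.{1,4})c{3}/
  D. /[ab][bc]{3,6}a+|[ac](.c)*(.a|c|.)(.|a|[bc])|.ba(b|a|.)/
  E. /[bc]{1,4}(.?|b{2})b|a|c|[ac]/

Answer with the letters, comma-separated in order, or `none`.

A → no match — must end with "c"
B → no match
C → no match — must end with "c"
D → match
E → no match

D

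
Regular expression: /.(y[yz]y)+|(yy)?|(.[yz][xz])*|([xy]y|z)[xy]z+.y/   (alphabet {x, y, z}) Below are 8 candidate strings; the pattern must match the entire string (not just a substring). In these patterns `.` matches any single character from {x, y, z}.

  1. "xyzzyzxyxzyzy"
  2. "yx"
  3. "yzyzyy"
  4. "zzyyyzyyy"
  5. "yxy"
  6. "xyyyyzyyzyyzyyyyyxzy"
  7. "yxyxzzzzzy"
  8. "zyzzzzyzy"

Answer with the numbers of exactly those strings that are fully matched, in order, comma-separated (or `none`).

none

1 → no match
2 → no match
3 → no match
4 → no match
5 → no match
6 → no match
7 → no match
8 → no match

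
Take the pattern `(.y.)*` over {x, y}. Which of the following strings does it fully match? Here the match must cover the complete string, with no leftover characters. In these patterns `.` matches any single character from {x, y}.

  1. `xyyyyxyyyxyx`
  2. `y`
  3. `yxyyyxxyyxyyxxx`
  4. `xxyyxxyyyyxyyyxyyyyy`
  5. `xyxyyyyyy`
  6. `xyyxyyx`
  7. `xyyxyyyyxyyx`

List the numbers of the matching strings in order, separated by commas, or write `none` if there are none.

1, 5, 7

1 → match
2 → no match
3 → no match
4 → no match
5 → match
6 → no match
7 → match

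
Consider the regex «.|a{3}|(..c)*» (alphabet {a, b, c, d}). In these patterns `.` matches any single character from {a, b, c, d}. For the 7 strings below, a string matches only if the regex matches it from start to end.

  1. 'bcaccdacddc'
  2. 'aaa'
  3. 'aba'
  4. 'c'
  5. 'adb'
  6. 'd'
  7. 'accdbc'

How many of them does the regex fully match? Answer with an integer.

4

1 → no match
2 → match
3 → no match
4 → match
5 → no match
6 → match
7 → match
Total matched: 4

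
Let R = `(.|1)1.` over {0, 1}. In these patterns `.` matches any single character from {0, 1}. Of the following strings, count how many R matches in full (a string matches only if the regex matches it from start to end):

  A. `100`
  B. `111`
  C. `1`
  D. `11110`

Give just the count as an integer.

A → no match
B → match
C → no match
D → no match
Total matched: 1

1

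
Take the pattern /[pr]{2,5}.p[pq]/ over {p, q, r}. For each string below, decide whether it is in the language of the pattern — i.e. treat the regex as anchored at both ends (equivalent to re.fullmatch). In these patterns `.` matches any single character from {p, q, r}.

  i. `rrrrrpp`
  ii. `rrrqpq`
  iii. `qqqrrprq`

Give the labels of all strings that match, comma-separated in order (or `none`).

i, ii

i → match
ii → match
iii → no match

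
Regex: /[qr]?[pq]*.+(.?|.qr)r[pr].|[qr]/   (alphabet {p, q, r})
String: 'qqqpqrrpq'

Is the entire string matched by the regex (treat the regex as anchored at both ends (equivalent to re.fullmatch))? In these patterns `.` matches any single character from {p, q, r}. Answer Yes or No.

Yes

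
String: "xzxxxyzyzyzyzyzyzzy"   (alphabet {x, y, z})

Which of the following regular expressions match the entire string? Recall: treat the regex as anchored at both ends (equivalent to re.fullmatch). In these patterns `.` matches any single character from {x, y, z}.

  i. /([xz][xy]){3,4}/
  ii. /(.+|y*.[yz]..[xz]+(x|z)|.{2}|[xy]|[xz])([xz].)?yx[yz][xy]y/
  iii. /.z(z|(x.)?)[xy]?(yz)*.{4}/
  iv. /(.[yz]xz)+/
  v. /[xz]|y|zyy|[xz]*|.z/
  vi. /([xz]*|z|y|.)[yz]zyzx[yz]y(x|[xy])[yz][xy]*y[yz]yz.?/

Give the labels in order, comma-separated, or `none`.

i → no match
ii → no match
iii → match
iv → no match — must end with "xz"
v → no match
vi → no match

iii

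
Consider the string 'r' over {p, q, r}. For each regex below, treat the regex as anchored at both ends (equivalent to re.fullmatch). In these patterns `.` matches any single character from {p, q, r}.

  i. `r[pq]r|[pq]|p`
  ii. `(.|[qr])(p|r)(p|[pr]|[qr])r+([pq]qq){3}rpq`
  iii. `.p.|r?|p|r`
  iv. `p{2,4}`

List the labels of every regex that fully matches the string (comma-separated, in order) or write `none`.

iii

i → no match
ii → no match — must end with 'qqrpq'
iii → match
iv → no match — must start with 'p'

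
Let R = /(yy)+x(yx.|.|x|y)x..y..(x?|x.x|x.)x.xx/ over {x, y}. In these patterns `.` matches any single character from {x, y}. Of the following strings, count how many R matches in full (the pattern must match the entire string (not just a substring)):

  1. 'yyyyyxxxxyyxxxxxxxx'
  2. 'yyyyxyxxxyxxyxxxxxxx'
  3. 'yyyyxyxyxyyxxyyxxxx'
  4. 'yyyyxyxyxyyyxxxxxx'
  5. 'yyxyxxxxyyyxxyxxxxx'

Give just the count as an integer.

1 → no match
2 → no match
3 → no match
4 → match
5 → match
Total matched: 2

2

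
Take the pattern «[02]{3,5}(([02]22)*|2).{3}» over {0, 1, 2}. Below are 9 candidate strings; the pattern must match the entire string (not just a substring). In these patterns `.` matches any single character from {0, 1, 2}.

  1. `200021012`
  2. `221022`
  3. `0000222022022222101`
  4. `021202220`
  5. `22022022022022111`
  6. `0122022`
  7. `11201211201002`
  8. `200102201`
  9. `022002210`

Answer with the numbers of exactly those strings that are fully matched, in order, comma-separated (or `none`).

1 → no match
2 → no match
3 → match
4 → no match
5 → match
6 → no match
7 → no match
8 → no match
9 → match

3, 5, 9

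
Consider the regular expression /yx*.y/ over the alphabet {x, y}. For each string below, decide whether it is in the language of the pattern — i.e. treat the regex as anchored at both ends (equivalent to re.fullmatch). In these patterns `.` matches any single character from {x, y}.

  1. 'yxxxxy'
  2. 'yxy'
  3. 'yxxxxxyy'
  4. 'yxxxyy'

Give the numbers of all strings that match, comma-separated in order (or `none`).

1. 'yxxxxy' → match
2. 'yxy' → match
3. 'yxxxxxyy' → match
4. 'yxxxyy' → match

1, 2, 3, 4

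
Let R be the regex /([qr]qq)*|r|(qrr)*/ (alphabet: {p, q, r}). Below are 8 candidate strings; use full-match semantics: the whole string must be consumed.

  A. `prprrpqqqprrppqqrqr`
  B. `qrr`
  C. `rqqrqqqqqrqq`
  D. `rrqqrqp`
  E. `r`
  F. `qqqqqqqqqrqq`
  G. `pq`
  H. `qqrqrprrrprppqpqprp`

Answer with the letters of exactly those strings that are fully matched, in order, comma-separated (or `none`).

A → no match
B → match
C → match
D → no match
E → match
F → match
G → no match
H → no match

B, C, E, F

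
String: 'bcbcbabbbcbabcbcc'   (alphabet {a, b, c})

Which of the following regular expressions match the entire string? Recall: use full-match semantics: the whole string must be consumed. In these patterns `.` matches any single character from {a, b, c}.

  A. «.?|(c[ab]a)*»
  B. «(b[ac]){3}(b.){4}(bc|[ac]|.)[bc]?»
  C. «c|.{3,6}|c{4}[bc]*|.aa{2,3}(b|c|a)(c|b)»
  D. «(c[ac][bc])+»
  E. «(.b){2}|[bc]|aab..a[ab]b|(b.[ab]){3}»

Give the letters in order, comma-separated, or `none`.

A → no match
B → match
C → no match
D → no match — must start with 'c'
E → no match

B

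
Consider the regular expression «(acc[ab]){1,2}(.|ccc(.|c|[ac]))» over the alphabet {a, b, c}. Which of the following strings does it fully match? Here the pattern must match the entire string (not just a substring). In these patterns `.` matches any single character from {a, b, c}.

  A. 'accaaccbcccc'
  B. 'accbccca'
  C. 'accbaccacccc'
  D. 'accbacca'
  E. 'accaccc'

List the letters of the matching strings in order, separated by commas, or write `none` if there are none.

A, B, C

A → match
B → match
C → match
D → no match
E → no match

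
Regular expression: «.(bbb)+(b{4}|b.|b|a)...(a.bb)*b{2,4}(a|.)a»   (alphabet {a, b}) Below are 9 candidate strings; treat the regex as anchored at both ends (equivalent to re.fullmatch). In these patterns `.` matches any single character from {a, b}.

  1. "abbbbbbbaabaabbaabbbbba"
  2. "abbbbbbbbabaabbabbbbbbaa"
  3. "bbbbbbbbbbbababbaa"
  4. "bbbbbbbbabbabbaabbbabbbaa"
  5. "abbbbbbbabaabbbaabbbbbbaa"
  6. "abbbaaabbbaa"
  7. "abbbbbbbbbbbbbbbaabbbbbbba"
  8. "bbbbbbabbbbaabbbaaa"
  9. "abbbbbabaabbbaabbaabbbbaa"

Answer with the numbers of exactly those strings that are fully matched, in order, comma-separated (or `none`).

1, 2, 3, 5, 6, 7, 9

1 → match
2 → match
3 → match
4 → no match
5 → match
6. "abbbaaabbbaa" → match
7 → match
8 → no match
9 → match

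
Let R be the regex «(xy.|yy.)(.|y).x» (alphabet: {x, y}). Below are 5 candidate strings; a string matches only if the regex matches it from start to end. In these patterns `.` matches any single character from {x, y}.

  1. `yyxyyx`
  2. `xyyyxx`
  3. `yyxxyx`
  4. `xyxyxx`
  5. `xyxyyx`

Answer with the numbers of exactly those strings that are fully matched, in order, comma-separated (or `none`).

1 → match
2 → match
3 → match
4 → match
5 → match

1, 2, 3, 4, 5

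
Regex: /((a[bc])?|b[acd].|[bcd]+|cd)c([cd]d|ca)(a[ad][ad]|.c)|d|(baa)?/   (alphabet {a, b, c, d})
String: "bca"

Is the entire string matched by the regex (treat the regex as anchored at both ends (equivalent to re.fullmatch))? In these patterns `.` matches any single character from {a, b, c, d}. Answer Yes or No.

No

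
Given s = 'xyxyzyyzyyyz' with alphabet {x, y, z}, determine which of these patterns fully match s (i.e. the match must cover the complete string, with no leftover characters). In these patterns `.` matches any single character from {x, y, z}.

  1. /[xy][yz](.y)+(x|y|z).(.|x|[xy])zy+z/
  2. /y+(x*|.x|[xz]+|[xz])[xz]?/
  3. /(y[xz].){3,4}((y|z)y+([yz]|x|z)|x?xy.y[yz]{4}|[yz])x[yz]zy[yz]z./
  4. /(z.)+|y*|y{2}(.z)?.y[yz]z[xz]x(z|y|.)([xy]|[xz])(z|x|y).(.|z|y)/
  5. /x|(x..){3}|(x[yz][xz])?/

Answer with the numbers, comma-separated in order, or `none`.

1

1 → match
2 → no match — must start with 'y'
3 → no match — must start with 'y'
4 → no match
5 → no match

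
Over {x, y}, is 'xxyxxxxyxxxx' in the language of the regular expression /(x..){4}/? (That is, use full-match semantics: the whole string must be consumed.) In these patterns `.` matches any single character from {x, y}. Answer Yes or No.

Yes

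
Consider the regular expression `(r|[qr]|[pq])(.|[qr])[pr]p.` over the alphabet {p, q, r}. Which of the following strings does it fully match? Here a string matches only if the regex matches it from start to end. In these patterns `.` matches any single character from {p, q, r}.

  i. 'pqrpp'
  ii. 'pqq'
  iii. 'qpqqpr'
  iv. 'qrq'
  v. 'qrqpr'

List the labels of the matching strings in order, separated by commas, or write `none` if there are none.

i

i → match
ii → no match
iii → no match
iv → no match
v → no match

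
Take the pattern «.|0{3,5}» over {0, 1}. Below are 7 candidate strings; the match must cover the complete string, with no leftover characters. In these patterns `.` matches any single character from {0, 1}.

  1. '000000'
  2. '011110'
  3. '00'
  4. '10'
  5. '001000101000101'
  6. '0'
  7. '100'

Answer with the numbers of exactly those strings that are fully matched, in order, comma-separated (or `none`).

1. '000000' → no match
2. '011110' → no match
3. '00' → no match
4. '10' → no match
5 → no match
6. '0' → match
7. '100' → no match

6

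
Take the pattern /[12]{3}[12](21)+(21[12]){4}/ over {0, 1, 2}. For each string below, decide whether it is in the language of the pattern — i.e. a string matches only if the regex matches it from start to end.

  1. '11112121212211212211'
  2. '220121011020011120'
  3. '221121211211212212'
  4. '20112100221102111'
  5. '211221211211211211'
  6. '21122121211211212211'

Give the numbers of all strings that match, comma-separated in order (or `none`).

1 → match
2 → no match
3 → match
4 → no match
5 → match
6 → match

1, 3, 5, 6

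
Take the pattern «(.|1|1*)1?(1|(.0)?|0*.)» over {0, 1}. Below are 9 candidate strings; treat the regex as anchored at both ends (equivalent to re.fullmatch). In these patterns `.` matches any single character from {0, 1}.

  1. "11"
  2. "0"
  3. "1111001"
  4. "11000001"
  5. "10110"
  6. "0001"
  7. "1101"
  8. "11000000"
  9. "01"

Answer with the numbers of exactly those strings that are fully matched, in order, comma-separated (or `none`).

1 → match
2 → match
3 → match
4 → match
5 → no match
6 → match
7 → match
8 → match
9 → match

1, 2, 3, 4, 6, 7, 8, 9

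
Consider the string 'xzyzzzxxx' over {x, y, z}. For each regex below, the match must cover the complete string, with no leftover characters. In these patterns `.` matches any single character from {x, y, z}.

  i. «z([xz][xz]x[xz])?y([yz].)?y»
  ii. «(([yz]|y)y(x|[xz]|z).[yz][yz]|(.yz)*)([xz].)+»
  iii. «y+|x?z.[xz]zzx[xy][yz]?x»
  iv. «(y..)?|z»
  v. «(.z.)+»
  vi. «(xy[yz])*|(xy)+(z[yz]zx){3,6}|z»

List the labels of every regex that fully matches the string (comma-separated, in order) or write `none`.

iii

i → no match — must start with 'z'
ii → no match
iii → match
iv → no match
v → no match
vi → no match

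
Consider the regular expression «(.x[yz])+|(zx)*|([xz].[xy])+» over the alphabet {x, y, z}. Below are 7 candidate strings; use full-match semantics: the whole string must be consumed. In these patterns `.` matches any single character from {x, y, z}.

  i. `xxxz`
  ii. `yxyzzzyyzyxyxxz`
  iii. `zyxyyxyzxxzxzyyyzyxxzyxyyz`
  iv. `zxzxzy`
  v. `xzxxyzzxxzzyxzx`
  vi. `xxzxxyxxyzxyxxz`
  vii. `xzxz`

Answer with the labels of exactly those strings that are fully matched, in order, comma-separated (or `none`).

vi

i → no match
ii → no match
iii → no match
iv → no match
v → no match
vi → match
vii → no match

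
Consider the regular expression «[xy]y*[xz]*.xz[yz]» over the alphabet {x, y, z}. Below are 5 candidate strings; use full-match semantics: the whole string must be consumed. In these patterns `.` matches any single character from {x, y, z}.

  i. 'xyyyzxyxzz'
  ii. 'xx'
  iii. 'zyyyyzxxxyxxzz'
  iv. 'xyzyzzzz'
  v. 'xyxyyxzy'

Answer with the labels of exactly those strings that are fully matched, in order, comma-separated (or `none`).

i → match
ii → no match
iii → no match
iv → no match
v → no match

i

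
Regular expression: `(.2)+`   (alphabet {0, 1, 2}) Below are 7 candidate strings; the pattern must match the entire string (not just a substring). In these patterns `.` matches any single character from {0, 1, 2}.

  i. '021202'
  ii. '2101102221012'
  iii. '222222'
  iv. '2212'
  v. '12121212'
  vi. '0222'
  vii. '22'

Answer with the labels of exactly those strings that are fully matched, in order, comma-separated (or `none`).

i. '021202' → match
ii → no match
iii. '222222' → match
iv. '2212' → match
v. '12121212' → match
vi. '0222' → match
vii. '22' → match

i, iii, iv, v, vi, vii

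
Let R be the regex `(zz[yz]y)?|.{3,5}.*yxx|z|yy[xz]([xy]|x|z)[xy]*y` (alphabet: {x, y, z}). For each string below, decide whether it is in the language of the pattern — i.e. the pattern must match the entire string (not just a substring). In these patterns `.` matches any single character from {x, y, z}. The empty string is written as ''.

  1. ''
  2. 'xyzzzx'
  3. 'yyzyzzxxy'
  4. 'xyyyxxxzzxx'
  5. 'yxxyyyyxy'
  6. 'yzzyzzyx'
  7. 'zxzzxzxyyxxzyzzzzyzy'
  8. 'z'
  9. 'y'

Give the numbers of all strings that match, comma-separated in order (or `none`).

1 → match
2 → no match
3 → no match
4 → no match
5 → no match
6 → no match
7 → no match
8 → match
9 → no match

1, 8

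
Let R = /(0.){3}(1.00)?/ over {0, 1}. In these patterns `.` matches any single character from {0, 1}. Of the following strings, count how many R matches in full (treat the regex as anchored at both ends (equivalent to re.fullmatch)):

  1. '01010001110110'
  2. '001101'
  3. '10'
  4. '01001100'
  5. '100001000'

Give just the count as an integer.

1 → no match
2. '001101' → no match
3. '10' → no match — must start with '0'
4. '01001100' → no match
5. '100001000' → no match — must start with '0'
Total matched: 0

0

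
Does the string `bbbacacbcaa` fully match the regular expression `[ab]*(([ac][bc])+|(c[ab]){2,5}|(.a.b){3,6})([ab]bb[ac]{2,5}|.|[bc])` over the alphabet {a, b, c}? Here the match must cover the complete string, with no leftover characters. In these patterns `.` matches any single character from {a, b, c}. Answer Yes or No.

Yes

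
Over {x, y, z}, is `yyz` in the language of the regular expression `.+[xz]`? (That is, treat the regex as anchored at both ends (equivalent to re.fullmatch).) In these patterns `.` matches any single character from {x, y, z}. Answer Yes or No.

Yes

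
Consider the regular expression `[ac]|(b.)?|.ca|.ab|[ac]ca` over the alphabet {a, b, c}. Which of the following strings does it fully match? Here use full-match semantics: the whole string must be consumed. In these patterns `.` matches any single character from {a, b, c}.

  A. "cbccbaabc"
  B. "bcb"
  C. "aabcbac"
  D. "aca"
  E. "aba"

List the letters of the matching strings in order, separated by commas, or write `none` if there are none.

D

A → no match
B → no match
C → no match
D → match
E → no match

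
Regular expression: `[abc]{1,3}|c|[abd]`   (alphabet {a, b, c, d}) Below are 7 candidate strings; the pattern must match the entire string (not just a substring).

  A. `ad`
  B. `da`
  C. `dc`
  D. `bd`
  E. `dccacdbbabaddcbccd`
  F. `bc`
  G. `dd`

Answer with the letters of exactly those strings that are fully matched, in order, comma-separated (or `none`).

F

A. `ad` → no match
B. `da` → no match
C. `dc` → no match
D. `bd` → no match
E → no match
F. `bc` → match
G. `dd` → no match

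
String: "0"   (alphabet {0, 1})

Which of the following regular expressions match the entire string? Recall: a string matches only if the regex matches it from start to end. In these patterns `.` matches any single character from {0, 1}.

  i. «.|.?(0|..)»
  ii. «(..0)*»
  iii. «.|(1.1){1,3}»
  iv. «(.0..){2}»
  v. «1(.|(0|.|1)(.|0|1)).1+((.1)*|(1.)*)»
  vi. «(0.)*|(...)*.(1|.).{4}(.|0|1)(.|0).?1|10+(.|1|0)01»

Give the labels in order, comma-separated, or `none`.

i → match
ii → no match
iii → match
iv → no match
v → no match — must start with "1"
vi → no match

i, iii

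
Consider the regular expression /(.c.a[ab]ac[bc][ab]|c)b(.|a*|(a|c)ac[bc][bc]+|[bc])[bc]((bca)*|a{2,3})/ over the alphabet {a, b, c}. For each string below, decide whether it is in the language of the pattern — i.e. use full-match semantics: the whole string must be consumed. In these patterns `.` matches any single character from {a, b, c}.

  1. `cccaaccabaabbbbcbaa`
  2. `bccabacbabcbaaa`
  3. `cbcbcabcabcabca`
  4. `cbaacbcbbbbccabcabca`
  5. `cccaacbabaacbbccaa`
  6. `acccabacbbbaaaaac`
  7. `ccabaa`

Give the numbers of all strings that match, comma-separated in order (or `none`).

1 → no match
2 → match
3 → match
4 → no match
5 → no match
6 → no match
7 → no match

2, 3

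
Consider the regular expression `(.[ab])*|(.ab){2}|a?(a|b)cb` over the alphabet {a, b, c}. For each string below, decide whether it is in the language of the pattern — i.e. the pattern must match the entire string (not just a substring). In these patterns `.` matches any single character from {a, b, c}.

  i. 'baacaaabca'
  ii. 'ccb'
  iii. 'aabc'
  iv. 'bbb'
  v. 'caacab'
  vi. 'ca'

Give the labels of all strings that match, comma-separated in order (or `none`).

i → no match
ii → no match
iii → no match
iv → no match
v → no match
vi → match

vi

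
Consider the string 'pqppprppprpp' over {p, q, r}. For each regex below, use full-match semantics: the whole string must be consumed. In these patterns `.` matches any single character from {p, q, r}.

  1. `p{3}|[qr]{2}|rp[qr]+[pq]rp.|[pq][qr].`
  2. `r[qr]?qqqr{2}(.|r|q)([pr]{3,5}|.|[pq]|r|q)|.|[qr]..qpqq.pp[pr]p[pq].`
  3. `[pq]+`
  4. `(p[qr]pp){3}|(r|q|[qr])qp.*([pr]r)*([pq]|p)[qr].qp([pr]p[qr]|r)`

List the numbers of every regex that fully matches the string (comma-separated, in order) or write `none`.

1 → no match
2 → no match
3 → no match
4 → match

4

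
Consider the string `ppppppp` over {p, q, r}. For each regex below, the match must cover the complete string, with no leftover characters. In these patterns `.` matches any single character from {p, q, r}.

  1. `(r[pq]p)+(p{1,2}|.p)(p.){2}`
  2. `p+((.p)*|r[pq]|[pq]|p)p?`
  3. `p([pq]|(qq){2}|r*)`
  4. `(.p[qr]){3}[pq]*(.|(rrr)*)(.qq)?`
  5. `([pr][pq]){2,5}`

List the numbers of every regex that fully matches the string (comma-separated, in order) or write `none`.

2

1 → no match — must start with `r`
2 → match
3 → no match
4 → no match
5 → no match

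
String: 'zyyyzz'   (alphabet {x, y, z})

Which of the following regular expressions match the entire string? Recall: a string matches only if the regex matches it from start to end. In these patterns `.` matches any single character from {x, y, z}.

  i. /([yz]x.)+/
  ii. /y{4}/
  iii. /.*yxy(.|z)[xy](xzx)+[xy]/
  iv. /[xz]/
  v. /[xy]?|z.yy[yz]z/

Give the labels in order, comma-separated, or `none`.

i → no match
ii → no match — must start with 'y'
iii → no match
iv → no match
v → match

v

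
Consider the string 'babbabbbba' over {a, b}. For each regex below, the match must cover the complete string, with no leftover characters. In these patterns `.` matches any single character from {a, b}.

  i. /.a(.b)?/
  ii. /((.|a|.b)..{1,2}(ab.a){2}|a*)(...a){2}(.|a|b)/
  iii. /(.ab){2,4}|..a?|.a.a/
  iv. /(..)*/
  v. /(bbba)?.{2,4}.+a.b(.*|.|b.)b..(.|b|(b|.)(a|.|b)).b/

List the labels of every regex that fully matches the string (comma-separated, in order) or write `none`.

i → no match
ii → no match
iii → no match
iv → match
v → no match — must end with 'b'

iv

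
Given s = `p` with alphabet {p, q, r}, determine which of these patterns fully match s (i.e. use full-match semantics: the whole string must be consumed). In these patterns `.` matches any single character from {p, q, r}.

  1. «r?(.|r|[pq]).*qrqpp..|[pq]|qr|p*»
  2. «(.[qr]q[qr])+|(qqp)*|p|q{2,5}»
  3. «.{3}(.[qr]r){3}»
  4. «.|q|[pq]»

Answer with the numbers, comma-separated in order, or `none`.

1 → match
2 → match
3 → no match — must end with `r`
4 → match

1, 2, 4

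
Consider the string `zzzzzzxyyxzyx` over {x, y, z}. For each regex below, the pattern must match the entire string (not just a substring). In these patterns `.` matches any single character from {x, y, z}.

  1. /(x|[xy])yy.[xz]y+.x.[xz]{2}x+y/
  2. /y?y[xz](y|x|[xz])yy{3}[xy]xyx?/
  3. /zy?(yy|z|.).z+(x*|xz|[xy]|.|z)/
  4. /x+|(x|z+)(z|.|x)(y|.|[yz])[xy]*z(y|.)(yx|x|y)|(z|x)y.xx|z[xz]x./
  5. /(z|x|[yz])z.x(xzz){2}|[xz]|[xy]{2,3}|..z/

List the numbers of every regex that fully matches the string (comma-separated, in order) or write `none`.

1 → no match — must end with `xy`
2 → no match
3 → no match
4 → match
5 → no match

4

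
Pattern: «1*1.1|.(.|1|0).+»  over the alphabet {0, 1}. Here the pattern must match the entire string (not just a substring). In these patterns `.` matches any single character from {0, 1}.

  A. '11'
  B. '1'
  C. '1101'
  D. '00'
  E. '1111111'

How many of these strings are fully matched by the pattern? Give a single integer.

A → no match
B → no match
C → match
D → no match
E → match
Total matched: 2

2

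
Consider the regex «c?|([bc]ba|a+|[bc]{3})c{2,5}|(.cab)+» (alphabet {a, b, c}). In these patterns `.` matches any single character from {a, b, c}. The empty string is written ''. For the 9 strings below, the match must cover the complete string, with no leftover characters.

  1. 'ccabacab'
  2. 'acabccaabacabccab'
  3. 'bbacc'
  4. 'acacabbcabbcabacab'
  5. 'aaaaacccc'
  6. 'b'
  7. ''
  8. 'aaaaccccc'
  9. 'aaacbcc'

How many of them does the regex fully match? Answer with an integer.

5

1. 'ccabacab' → match
2 → no match
3. 'bbacc' → match
4 → no match
5. 'aaaaacccc' → match
6. 'b' → no match
7. '' → match
8. 'aaaaccccc' → match
9. 'aaacbcc' → no match
Total matched: 5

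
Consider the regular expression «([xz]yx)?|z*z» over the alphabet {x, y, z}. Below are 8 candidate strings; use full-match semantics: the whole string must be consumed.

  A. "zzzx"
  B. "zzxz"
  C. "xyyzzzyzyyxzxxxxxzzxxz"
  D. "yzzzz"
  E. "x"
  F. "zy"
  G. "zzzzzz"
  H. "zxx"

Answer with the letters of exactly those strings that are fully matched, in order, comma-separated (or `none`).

G

A → no match
B → no match
C → no match
D → no match
E → no match
F → no match
G → match
H → no match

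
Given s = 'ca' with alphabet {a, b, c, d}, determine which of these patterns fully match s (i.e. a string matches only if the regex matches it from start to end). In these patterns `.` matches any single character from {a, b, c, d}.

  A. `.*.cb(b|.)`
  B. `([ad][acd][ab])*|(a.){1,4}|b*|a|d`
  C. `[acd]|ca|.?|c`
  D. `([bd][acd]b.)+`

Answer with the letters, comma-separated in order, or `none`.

C

A → no match
B → no match
C → match
D → no match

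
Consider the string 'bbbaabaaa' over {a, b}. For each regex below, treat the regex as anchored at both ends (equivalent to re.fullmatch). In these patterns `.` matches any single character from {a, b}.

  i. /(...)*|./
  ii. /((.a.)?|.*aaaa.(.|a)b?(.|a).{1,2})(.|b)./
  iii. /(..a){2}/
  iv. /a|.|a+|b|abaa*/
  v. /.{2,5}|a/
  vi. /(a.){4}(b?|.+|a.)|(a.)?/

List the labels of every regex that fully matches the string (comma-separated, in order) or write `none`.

i

i → match
ii → no match
iii → no match
iv → no match
v → no match
vi → no match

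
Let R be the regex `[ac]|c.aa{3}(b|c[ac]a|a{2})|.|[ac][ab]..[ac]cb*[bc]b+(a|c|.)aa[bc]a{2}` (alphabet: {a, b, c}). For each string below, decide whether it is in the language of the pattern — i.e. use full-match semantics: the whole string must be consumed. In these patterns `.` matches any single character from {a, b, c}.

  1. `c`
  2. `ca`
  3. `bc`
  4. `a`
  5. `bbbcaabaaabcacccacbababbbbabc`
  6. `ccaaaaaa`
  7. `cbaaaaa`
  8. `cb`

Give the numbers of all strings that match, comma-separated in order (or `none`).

1, 4, 6

1 → match
2 → no match
3 → no match
4 → match
5 → no match
6 → match
7 → no match
8 → no match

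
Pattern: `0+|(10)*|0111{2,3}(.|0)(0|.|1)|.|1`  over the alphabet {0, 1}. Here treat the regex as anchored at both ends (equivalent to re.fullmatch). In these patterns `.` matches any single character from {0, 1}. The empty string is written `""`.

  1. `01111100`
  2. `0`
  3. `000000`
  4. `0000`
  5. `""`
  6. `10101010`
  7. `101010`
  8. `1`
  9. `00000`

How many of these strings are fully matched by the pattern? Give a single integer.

1 → match
2 → match
3 → match
4 → match
5 → match
6 → match
7 → match
8 → match
9 → match
Total matched: 9

9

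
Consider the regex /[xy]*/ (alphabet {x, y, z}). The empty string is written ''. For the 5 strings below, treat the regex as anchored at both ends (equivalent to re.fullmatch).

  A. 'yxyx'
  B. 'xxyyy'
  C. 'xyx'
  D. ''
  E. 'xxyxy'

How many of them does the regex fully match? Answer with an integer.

5

A → match
B → match
C → match
D → match
E → match
Total matched: 5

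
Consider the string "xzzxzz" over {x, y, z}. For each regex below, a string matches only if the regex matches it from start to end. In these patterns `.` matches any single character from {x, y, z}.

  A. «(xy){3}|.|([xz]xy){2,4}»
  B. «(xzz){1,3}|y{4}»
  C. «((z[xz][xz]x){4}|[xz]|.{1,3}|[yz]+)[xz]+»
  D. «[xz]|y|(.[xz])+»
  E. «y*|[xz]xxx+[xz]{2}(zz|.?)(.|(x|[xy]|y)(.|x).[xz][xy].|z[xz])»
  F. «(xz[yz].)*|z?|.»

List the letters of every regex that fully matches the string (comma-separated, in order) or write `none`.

B, C, D

A → no match
B → match
C → match
D → match
E → no match
F → no match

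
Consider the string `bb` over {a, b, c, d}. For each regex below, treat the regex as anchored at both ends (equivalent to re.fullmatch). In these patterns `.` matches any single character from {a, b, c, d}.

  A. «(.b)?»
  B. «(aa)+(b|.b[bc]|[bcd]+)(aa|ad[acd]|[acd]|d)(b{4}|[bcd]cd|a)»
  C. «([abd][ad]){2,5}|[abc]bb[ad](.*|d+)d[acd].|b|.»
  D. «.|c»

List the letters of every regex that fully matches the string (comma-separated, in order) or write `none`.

A

A → match
B → no match — must start with `aa`
C → no match
D → no match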